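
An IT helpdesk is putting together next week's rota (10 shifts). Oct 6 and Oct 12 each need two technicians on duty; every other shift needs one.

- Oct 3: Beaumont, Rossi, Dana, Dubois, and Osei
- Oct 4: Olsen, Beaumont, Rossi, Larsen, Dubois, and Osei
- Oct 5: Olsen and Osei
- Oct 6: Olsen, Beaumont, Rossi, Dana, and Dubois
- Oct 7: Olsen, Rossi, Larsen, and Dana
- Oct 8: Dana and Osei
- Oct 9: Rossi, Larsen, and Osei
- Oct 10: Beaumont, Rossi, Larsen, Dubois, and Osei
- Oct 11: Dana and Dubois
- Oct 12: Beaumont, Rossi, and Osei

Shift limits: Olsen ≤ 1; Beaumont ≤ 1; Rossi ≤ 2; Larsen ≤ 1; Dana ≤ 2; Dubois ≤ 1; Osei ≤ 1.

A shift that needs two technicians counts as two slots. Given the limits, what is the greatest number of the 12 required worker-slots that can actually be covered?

Total capacity across all technicians is 1+1+2+1+2+1+1 = 9, and 12 slots are needed, so at most 9 can be filled.
An assignment achieving 9: Oct 3→Dubois, Oct 5→Olsen, Oct 7→Larsen, Oct 8→Dana, Oct 9→Rossi, Oct 10→Osei, Oct 11→Dana, Oct 12→Beaumont+Rossi.
Loads: Olsen 1/1, Beaumont 1/1, Rossi 2/2, Larsen 1/1, Dana 2/2, Dubois 1/1, Osei 1/1.

9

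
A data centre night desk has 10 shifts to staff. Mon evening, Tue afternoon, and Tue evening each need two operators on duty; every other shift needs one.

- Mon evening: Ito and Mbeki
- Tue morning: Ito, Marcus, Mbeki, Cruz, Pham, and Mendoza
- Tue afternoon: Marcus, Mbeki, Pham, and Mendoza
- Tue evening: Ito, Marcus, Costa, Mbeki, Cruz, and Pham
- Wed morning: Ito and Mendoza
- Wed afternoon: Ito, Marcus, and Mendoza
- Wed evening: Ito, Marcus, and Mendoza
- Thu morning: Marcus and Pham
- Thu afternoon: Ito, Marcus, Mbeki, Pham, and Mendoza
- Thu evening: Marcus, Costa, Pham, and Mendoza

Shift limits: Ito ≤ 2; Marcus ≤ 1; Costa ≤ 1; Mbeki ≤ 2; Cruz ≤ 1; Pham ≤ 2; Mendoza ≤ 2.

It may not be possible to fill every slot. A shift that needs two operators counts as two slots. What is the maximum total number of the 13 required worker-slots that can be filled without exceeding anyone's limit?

11

Total capacity across all operators is 2+1+1+2+1+2+2 = 11, and 13 slots are needed, so at most 11 can be filled.
An assignment achieving 11: Mon evening→Ito+Mbeki, Tue morning→Cruz, Tue afternoon→Mbeki+Pham, Wed morning→Ito, Wed afternoon→Mendoza, Wed evening→Mendoza, Thu morning→Marcus, Thu afternoon→Pham, Thu evening→Costa.
Loads: Ito 2/2, Marcus 1/1, Costa 1/1, Mbeki 2/2, Cruz 1/1, Pham 2/2, Mendoza 2/2.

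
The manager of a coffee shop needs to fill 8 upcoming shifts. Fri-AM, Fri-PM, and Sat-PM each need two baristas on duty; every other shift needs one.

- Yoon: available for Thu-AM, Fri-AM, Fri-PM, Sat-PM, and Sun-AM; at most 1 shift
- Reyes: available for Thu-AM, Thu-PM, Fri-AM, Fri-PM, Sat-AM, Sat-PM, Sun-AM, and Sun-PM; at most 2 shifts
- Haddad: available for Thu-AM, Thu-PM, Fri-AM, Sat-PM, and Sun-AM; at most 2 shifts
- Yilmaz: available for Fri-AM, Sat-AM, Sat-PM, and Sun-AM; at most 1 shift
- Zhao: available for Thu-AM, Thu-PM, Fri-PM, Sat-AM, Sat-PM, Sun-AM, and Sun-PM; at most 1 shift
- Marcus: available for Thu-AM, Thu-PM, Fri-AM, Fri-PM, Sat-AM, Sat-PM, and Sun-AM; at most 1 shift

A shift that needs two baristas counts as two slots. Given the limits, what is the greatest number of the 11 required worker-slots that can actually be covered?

Total capacity across all baristas is 1+2+2+1+1+1 = 8, and 11 slots are needed, so at most 8 can be filled.
An assignment achieving 8: Thu-AM→Haddad, Thu-PM→Reyes, Fri-AM→Haddad+Marcus, Fri-PM→Yoon+Zhao, Sat-AM→Yilmaz, Sun-PM→Reyes.
Loads: Yoon 1/1, Reyes 2/2, Haddad 2/2, Yilmaz 1/1, Zhao 1/1, Marcus 1/1.

8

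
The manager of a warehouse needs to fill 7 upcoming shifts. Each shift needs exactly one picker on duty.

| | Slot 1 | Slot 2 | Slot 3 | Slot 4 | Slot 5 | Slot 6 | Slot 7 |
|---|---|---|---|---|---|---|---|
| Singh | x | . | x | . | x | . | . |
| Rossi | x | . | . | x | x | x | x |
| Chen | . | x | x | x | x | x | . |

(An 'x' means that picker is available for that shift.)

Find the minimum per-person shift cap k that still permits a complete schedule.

With 3 pickers and 7 worker-slots to fill, someone must work at least ⌈7/3⌉ = 3 shifts, so k ≥ 3.
k = 3 works: Slot 1→Singh, Slot 2→Chen, Slot 3→Singh, Slot 4→Rossi, Slot 5→Singh, Slot 6→Rossi, Slot 7→Rossi.
Loads: Singh 3, Rossi 3, Chen 1 — all ≤ 3.

3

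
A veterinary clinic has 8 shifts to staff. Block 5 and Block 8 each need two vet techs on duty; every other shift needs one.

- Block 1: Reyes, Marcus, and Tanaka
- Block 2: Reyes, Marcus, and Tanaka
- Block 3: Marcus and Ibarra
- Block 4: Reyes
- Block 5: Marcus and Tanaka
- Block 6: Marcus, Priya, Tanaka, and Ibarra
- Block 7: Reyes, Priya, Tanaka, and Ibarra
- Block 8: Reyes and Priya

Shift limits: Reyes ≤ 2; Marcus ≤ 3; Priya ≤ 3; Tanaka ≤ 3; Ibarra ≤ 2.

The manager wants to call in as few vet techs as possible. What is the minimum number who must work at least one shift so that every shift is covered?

4

10 slots to fill and no one can take more than 3, so at least ⌈10/3⌉ = 4 vet techs are needed.
Reyes, Marcus, Priya, and Tanaka alone can cover everything: Block 1→Marcus, Block 2→Tanaka, Block 3→Marcus, Block 4→Reyes, Block 5→Marcus+Tanaka, Block 6→Priya, Block 7→Priya, Block 8→Reyes+Priya.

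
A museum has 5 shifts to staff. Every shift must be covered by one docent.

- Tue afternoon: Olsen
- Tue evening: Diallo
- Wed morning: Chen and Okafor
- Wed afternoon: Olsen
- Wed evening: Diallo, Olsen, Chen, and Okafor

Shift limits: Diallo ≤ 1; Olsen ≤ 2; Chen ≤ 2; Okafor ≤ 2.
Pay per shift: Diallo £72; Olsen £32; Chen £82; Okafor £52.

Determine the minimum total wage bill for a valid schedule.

£240

Tue afternoon can only be covered by Olsen, so that assignment is forced.
Tue evening can only be covered by Diallo, so that assignment is forced.
Wed afternoon can only be covered by Olsen, so that assignment is forced.
Picking the cheapest available docent for each shift independently would cost £220, but that ignores the shift limits.
An optimal schedule: Tue afternoon→Olsen, Tue evening→Diallo, Wed morning→Okafor, Wed afternoon→Olsen, Wed evening→Okafor.
Total: 32 + 72 + 52 + 32 + 52 = £240.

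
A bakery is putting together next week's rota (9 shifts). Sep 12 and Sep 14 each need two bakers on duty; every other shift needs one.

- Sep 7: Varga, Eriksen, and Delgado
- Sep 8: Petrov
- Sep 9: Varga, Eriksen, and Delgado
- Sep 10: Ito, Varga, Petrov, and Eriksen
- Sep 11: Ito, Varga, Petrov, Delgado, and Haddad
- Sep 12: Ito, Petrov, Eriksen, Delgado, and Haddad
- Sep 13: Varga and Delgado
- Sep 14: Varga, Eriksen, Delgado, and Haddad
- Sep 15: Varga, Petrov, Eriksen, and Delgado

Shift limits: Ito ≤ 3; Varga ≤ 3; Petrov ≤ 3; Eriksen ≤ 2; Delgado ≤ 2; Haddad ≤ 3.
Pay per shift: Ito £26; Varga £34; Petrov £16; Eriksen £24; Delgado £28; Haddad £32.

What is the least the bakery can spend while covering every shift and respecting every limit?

Sep 8 can only be covered by Petrov, so that assignment is forced.
Picking the cheapest available baker for each shift independently would cost £232, but that ignores the shift limits.
An optimal schedule: Sep 7→Eriksen, Sep 8→Petrov, Sep 9→Eriksen, Sep 10→Ito, Sep 11→Ito, Sep 12→Petrov+Ito, Sep 13→Delgado, Sep 14→Delgado+Haddad, Sep 15→Petrov.
Total: 24 + 16 + 24 + 26 + 26 + 16 + 26 + 28 + 28 + 32 + 16 = £262.

£262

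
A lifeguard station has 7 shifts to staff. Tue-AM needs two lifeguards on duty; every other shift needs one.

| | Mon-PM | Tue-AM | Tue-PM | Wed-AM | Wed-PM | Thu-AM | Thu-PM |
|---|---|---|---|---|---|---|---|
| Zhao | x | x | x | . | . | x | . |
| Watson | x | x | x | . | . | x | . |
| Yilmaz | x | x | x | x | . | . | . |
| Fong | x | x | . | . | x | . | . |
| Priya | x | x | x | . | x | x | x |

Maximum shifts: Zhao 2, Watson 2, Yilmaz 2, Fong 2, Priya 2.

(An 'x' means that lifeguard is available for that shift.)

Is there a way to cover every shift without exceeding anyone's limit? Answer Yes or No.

Yes

Wed-AM can only be covered by Yilmaz, so that assignment is forced.
Thu-PM can only be covered by Priya, so that assignment is forced.
One valid schedule: Mon-PM→Watson, Tue-AM→Watson+Yilmaz, Tue-PM→Zhao, Wed-AM→Yilmaz, Wed-PM→Fong, Thu-AM→Zhao, Thu-PM→Priya.
Loads: Zhao 2/2, Watson 2/2, Yilmaz 2/2, Fong 1/2, Priya 1/2 — all within limits.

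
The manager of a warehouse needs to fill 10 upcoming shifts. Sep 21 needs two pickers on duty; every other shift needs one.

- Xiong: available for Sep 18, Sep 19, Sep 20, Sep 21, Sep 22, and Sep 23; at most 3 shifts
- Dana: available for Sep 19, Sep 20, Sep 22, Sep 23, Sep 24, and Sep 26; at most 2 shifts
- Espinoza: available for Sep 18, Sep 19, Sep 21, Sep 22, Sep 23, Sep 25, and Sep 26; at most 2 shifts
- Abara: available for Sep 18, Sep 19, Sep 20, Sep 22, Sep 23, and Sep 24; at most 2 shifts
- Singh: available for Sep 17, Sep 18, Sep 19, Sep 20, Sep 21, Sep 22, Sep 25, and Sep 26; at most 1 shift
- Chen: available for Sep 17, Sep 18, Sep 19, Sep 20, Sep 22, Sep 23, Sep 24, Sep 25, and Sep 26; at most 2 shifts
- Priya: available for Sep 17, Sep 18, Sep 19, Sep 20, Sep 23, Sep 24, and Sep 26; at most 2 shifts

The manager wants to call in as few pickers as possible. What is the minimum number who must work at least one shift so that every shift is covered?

11 slots to fill and no one can take more than 3, so at least ⌈11/3⌉ = 4 pickers are needed.
Any 4 pickers together have capacity at most 3+2+2+2 = 9 < 11 slots, so 4 can never suffice.
Xiong, Dana, Espinoza, Abara, and Chen alone can cover everything: Sep 17→Chen, Sep 18→Xiong, Sep 19→Abara, Sep 20→Xiong, Sep 21→Xiong+Espinoza, Sep 22→Abara, Sep 23→Chen, Sep 24→Dana, Sep 25→Espinoza, Sep 26→Dana.

5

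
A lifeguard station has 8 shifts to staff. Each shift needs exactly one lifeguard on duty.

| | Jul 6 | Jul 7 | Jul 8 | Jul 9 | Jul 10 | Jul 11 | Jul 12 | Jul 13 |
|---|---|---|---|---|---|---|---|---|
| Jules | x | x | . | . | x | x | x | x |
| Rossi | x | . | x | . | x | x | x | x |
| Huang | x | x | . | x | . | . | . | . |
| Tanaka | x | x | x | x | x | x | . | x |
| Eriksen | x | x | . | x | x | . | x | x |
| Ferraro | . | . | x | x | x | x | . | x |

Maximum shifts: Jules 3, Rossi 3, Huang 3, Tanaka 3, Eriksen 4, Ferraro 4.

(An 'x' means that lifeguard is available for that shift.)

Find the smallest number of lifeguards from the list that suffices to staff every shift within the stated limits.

2

8 slots to fill and no one can take more than 4, so at least ⌈8/4⌉ = 2 lifeguards are needed.
Eriksen and Ferraro alone can cover everything: Jul 6→Eriksen, Jul 7→Eriksen, Jul 8→Ferraro, Jul 9→Eriksen, Jul 10→Ferraro, Jul 11→Ferraro, Jul 12→Eriksen, Jul 13→Ferraro.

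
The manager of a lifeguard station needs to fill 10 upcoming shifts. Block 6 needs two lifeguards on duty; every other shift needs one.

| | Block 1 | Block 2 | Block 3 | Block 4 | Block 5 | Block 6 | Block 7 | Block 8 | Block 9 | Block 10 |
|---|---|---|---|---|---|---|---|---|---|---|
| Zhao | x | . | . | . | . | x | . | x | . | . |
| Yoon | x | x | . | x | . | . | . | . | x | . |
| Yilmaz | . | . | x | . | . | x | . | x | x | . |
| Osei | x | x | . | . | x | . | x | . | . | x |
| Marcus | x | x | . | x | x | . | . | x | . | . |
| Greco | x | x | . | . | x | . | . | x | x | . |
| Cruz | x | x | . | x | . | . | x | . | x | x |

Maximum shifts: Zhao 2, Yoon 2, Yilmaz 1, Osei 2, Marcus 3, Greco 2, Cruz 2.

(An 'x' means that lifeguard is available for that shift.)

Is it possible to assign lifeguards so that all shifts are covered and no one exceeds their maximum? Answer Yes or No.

Total capacity is 14 and 11 slots are needed, so capacity alone doesn't rule it out.
Shifts {Block 3, Block 6} need 3 worker-slots in total, but the lifeguards available for any of those shifts (Zhao and Yilmaz) can supply at most 2 among them. So no valid schedule exists.

No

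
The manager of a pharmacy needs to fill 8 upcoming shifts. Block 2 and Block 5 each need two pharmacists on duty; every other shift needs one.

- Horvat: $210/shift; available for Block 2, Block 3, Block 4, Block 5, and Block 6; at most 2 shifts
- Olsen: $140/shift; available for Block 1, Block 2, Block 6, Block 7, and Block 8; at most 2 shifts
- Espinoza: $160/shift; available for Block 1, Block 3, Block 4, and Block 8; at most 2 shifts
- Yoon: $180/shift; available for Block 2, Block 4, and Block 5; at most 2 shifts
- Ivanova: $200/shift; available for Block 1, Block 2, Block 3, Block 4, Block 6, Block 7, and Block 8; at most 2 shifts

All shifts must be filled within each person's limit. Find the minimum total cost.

$1780

Block 5 can only be covered by Horvat and Yoon, so that assignment is forced.
Picking the cheapest available pharmacist for each shift independently would cost $1590, but that ignores the shift limits.
An optimal schedule: Block 1→Olsen, Block 2→Yoon+Ivanova, Block 3→Horvat, Block 4→Espinoza, Block 5→Horvat+Yoon, Block 6→Ivanova, Block 7→Olsen, Block 8→Espinoza.
Total: 140 + 180 + 200 + 210 + 160 + 210 + 180 + 200 + 140 + 160 = $1780.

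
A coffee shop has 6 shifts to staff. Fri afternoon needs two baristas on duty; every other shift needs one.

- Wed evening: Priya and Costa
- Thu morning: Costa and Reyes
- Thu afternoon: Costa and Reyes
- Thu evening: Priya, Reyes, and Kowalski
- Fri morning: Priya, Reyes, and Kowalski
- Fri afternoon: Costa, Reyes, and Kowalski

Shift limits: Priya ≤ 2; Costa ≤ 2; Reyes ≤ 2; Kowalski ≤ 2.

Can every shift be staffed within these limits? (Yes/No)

Yes

One valid schedule: Wed evening→Priya, Thu morning→Costa, Thu afternoon→Costa, Thu evening→Priya, Fri morning→Reyes, Fri afternoon→Reyes+Kowalski.
Loads: Priya 2/2, Costa 2/2, Reyes 2/2, Kowalski 1/2 — all within limits.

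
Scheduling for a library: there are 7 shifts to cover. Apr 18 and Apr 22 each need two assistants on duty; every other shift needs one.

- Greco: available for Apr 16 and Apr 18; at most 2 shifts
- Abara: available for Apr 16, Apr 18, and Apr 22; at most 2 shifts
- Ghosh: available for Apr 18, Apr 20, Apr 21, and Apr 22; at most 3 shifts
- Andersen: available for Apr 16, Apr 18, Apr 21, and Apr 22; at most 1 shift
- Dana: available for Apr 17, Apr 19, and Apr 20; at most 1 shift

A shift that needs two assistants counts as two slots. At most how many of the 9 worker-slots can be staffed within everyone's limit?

Total capacity across all assistants is 2+2+3+1+1 = 9, and 9 slots are needed, so at most 9 can be filled.
Shifts {Apr 17, Apr 19} need 2 slots but only Dana are available for them, supplying at most 1 — so at least 1 slot must go unfilled.
An assignment achieving 8: Apr 16→Greco, Apr 17→Dana, Apr 18→Greco+Abara, Apr 20→Ghosh, Apr 21→Ghosh, Apr 22→Abara+Ghosh.
Loads: Greco 2/2, Abara 2/2, Ghosh 3/3, Andersen 0/1, Dana 1/1.

8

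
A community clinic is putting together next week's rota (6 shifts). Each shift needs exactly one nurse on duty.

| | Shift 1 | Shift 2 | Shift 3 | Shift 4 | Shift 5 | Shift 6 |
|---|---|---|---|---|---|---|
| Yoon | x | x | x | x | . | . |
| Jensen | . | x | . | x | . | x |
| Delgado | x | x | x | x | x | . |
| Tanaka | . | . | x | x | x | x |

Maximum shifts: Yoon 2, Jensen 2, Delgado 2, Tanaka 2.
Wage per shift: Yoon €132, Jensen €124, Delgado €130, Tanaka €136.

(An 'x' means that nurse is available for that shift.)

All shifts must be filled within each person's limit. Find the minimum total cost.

Picking the cheapest available nurse for each shift independently would cost €762, but that ignores the shift limits.
An optimal schedule: Shift 1→Yoon, Shift 2→Yoon, Shift 3→Delgado, Shift 4→Jensen, Shift 5→Delgado, Shift 6→Jensen.
Total: 132 + 132 + 130 + 124 + 130 + 124 = €772.

€772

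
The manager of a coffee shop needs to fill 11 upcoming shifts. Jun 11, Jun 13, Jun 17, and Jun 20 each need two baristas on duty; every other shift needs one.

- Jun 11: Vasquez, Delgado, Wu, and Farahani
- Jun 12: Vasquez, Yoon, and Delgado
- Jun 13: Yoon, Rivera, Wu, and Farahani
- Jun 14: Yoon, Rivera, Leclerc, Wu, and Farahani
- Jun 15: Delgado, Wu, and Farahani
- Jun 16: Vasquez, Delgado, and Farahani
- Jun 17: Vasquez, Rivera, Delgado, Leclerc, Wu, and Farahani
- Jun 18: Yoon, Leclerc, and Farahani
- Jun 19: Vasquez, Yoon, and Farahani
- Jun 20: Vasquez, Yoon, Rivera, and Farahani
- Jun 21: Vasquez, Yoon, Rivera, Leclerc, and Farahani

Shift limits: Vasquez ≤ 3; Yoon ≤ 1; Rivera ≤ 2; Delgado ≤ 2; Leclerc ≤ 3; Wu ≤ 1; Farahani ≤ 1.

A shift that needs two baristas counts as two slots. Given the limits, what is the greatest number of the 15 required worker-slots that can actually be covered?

13

Total capacity across all baristas is 3+1+2+2+3+1+1 = 13, and 15 slots are needed, so at most 13 can be filled.
An assignment achieving 13: Jun 11→Delgado+Wu, Jun 12→Vasquez, Jun 13→Rivera+Farahani, Jun 14→Leclerc, Jun 15→Delgado, Jun 16→Vasquez, Jun 17→Leclerc, Jun 18→Yoon, Jun 19→Vasquez, Jun 20→Rivera, Jun 21→Leclerc.
Loads: Vasquez 3/3, Yoon 1/1, Rivera 2/2, Delgado 2/2, Leclerc 3/3, Wu 1/1, Farahani 1/1.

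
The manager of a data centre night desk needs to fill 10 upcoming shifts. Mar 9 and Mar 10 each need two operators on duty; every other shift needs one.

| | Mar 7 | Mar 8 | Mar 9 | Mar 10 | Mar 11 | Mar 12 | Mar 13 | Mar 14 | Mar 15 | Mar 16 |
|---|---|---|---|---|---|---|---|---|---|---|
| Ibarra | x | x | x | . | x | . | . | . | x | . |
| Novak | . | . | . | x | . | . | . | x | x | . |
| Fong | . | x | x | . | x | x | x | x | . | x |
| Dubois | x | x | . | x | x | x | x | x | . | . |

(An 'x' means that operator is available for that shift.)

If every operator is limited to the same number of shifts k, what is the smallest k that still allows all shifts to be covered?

With 4 operators and 12 worker-slots to fill, someone must work at least ⌈12/4⌉ = 3 shifts, so k ≥ 3.
k = 3 works: Mar 7→Ibarra, Mar 8→Ibarra, Mar 9→Ibarra+Fong, Mar 10→Novak+Dubois, Mar 11→Dubois, Mar 12→Fong, Mar 13→Dubois, Mar 14→Novak, Mar 15→Novak, Mar 16→Fong.
Loads: Ibarra 3, Novak 3, Fong 3, Dubois 3 — all ≤ 3.

3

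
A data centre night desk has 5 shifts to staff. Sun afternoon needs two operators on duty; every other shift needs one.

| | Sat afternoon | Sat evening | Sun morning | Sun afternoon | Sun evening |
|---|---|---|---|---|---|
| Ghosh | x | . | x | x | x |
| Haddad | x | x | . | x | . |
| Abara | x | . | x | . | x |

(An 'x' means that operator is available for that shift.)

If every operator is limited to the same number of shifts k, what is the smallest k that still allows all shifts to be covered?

2

With 3 operators and 6 worker-slots to fill, someone must work at least ⌈6/3⌉ = 2 shifts, so k ≥ 2.
k = 2 works: Sat afternoon→Abara, Sat evening→Haddad, Sun morning→Ghosh, Sun afternoon→Ghosh+Haddad, Sun evening→Abara.
Loads: Ghosh 2, Haddad 2, Abara 2 — all ≤ 2.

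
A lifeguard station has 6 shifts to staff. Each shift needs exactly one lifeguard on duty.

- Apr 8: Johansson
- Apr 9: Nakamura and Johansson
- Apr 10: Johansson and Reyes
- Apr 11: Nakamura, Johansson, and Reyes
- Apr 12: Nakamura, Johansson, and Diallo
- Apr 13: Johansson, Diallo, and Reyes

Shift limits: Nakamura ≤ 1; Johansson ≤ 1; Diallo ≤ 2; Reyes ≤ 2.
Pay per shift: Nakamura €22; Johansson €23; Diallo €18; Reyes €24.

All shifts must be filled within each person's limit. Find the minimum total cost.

€129

Apr 8 can only be covered by Johansson, so that assignment is forced.
Picking the cheapest available lifeguard for each shift independently would cost €126, but that ignores the shift limits.
An optimal schedule: Apr 8→Johansson, Apr 9→Nakamura, Apr 10→Reyes, Apr 11→Reyes, Apr 12→Diallo, Apr 13→Diallo.
Total: 23 + 22 + 24 + 24 + 18 + 18 = €129.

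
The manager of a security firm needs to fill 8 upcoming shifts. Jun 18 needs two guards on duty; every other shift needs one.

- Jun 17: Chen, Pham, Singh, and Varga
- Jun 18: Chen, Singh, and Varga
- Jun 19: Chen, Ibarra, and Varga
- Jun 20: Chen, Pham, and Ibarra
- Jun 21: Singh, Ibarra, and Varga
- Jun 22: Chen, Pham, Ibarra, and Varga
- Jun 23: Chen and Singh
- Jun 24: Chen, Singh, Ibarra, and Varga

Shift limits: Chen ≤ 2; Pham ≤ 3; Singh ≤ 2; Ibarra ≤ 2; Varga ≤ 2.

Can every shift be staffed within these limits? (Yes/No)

Yes

One valid schedule: Jun 17→Pham, Jun 18→Chen+Singh, Jun 19→Ibarra, Jun 20→Pham, Jun 21→Singh, Jun 22→Pham, Jun 23→Chen, Jun 24→Ibarra.
Loads: Chen 2/2, Pham 3/3, Singh 2/2, Ibarra 2/2, Varga 0/2 — all within limits.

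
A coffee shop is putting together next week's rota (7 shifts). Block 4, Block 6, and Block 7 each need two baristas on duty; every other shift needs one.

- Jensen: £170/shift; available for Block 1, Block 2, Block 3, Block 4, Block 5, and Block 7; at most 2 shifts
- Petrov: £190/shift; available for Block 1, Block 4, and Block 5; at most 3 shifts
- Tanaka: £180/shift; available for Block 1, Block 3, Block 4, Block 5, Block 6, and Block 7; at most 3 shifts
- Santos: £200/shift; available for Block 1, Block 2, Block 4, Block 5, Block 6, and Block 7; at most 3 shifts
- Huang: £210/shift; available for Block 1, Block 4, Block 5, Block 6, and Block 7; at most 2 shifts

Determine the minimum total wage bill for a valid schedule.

£1850

Picking the cheapest available barista for each shift independently would cost £1760, but that ignores the shift limits.
An optimal schedule: Block 1→Petrov, Block 2→Jensen, Block 3→Jensen, Block 4→Petrov+Tanaka, Block 5→Petrov, Block 6→Tanaka+Santos, Block 7→Tanaka+Santos.
Total: 190 + 170 + 170 + 190 + 180 + 190 + 180 + 200 + 180 + 200 = £1850.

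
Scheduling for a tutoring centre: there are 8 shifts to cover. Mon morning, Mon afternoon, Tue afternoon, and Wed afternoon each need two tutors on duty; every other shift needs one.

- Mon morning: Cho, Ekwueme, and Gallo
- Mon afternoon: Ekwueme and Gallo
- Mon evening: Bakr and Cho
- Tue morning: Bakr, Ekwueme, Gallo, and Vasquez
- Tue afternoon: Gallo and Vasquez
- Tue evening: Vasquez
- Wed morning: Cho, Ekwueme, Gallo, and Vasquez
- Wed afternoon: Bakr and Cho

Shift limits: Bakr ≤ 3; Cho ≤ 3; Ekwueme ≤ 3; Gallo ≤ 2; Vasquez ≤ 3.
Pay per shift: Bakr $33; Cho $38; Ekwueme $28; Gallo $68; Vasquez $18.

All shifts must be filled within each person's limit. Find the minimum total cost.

Mon afternoon can only be covered by Ekwueme and Gallo, so that assignment is forced.
Tue afternoon can only be covered by Gallo and Vasquez, so that assignment is forced.
Tue evening can only be covered by Vasquez, so that assignment is forced.
Picking the cheapest available tutor for each shift independently would cost $406, but that ignores the shift limits.
An optimal schedule: Mon morning→Ekwueme+Cho, Mon afternoon→Ekwueme+Gallo, Mon evening→Bakr, Tue morning→Vasquez, Tue afternoon→Vasquez+Gallo, Tue evening→Vasquez, Wed morning→Ekwueme, Wed afternoon→Bakr+Cho.
Total: 28 + 38 + 28 + 68 + 33 + 18 + 18 + 68 + 18 + 28 + 33 + 38 = $416.

$416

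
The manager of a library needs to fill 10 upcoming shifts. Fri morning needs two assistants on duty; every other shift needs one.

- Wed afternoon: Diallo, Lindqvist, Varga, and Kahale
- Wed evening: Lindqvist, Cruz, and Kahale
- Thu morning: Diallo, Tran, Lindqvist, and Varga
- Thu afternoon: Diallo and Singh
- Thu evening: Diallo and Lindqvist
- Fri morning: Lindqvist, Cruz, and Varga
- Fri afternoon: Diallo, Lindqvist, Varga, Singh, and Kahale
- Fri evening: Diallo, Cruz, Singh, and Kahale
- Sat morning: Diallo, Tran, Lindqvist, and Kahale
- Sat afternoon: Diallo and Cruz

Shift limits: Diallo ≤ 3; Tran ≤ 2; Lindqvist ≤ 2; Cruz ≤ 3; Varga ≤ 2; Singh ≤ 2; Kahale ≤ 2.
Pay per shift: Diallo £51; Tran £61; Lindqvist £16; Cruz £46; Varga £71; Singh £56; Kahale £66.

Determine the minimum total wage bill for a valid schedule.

Picking the cheapest available assistant for each shift independently would cost £301, but that ignores the shift limits.
An optimal schedule: Wed afternoon→Diallo, Wed evening→Cruz, Thu morning→Diallo, Thu afternoon→Diallo, Thu evening→Lindqvist, Fri morning→Lindqvist+Cruz, Fri afternoon→Singh, Fri evening→Singh, Sat morning→Tran, Sat afternoon→Cruz.
Total: 51 + 46 + 51 + 51 + 16 + 16 + 46 + 56 + 56 + 61 + 46 = £496.

£496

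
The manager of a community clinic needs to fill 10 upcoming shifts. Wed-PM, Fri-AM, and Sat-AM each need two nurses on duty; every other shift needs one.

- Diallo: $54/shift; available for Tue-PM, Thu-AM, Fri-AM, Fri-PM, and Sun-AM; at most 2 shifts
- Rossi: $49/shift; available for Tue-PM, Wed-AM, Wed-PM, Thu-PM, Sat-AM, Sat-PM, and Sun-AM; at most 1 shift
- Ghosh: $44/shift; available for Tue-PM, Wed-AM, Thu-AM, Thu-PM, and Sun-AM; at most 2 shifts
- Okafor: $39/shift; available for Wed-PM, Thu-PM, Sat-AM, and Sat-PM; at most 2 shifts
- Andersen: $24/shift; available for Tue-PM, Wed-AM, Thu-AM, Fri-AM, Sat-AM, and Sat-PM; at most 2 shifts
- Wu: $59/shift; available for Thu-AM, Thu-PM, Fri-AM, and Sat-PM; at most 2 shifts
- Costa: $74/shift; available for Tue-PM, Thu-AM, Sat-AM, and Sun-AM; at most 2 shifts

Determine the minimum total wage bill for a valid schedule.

Wed-PM can only be covered by Rossi and Okafor, so that assignment is forced.
Fri-PM can only be covered by Diallo, so that assignment is forced.
Picking the cheapest available nurse for each shift independently would cost $462, but that ignores the shift limits.
An optimal schedule: Tue-PM→Andersen, Wed-AM→Ghosh, Wed-PM→Rossi+Okafor, Thu-AM→Wu, Thu-PM→Ghosh, Fri-AM→Diallo+Andersen, Fri-PM→Diallo, Sat-AM→Okafor+Costa, Sat-PM→Wu, Sun-AM→Costa.
Total: 24 + 44 + 49 + 39 + 59 + 44 + 54 + 24 + 54 + 39 + 74 + 59 + 74 = $637.

$637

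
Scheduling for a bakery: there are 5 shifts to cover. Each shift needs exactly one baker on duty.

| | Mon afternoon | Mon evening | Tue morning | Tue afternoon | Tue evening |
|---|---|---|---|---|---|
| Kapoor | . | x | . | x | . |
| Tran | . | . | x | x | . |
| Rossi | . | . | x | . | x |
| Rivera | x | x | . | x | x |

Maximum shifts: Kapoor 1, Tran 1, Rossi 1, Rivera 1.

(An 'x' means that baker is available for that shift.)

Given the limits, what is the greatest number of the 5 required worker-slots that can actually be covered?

4

Total capacity across all bakers is 1+1+1+1 = 4, and 5 slots are needed, so at most 4 can be filled.
An assignment achieving 4: Mon afternoon→Rivera, Mon evening→Kapoor, Tue morning→Tran, Tue evening→Rossi.
Loads: Kapoor 1/1, Tran 1/1, Rossi 1/1, Rivera 1/1.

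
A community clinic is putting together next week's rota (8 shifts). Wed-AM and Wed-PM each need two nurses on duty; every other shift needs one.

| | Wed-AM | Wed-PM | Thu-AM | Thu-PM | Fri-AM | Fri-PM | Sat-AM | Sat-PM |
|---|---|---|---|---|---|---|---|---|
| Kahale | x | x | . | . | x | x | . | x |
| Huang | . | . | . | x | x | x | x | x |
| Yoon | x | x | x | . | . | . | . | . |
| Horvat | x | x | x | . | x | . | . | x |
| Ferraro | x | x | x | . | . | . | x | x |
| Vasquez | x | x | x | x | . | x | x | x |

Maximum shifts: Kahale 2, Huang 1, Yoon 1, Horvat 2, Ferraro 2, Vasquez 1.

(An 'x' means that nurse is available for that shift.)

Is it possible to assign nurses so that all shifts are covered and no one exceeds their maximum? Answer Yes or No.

Total capacity is 2+1+1+2+2+1 = 9 but 10 worker-slots are needed — infeasible.

No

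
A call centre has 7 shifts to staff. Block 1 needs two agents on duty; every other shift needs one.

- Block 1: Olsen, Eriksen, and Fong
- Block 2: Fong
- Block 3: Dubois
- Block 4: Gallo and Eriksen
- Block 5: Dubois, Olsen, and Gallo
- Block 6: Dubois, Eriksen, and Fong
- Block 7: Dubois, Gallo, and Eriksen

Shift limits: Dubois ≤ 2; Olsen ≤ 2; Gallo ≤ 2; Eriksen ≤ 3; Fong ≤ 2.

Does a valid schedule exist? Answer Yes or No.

Block 2 can only be covered by Fong, so that assignment is forced.
Block 3 can only be covered by Dubois, so that assignment is forced.
One valid schedule: Block 1→Olsen+Eriksen, Block 2→Fong, Block 3→Dubois, Block 4→Gallo, Block 5→Dubois, Block 6→Eriksen, Block 7→Gallo.
Loads: Dubois 2/2, Olsen 1/2, Gallo 2/2, Eriksen 2/3, Fong 1/2 — all within limits.

Yes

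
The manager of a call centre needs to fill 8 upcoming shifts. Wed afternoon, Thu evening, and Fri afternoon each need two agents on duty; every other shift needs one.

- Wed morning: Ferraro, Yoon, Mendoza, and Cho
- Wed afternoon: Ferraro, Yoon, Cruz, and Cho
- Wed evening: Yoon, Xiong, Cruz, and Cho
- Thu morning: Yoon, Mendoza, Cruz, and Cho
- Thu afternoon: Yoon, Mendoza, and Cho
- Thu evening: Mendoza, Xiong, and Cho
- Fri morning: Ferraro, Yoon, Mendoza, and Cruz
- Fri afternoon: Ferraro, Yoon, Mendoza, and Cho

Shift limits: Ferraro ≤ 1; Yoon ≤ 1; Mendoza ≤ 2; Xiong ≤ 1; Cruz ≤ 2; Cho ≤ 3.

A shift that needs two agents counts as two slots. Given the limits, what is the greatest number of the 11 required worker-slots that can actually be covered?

10

Total capacity across all agents is 1+1+2+1+2+3 = 10, and 11 slots are needed, so at most 10 can be filled.
An assignment achieving 10: Wed morning→Ferraro, Wed afternoon→Cruz+Cho, Wed evening→Cruz, Thu morning→Cho, Thu afternoon→Yoon, Thu evening→Mendoza+Xiong, Fri morning→Mendoza, Fri afternoon→Cho.
Loads: Ferraro 1/1, Yoon 1/1, Mendoza 2/2, Xiong 1/1, Cruz 2/2, Cho 3/3.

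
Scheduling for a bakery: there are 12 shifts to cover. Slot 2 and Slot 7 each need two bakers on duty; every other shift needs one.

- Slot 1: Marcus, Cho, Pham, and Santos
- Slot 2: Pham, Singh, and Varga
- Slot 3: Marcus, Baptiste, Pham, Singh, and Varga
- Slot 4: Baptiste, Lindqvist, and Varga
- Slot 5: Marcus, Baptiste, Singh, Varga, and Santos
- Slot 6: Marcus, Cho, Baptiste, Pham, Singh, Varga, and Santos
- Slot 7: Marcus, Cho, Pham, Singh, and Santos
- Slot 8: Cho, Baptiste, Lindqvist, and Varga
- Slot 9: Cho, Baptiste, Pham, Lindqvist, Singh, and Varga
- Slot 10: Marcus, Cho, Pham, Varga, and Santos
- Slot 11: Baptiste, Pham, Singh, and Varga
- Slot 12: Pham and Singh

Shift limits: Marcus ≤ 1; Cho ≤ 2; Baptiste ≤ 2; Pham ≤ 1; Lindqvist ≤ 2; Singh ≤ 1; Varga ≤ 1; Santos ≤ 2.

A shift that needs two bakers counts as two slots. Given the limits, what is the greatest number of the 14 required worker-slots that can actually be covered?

Total capacity across all bakers is 1+2+2+1+2+1+1+2 = 12, and 14 slots are needed, so at most 12 can be filled.
An assignment achieving 12: Slot 1→Marcus, Slot 2→Singh+Varga, Slot 4→Baptiste, Slot 5→Santos, Slot 7→Cho+Santos, Slot 8→Lindqvist, Slot 9→Lindqvist, Slot 10→Cho, Slot 11→Baptiste, Slot 12→Pham.
Loads: Marcus 1/1, Cho 2/2, Baptiste 2/2, Pham 1/1, Lindqvist 2/2, Singh 1/1, Varga 1/1, Santos 2/2.

12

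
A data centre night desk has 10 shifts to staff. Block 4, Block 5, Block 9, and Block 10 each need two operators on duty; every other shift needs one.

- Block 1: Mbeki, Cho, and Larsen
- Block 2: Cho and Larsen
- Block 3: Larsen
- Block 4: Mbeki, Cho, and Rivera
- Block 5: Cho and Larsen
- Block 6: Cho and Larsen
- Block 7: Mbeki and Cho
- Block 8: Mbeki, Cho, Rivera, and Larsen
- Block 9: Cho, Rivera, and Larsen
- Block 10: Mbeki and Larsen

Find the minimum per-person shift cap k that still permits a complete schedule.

With 4 operators and 14 worker-slots to fill, someone must work at least ⌈14/4⌉ = 4 shifts, so k ≥ 4.
k = 4 works: Block 1→Mbeki, Block 2→Cho, Block 3→Larsen, Block 4→Mbeki+Cho, Block 5→Cho+Larsen, Block 6→Cho, Block 7→Mbeki, Block 8→Rivera, Block 9→Rivera+Larsen, Block 10→Mbeki+Larsen.
Loads: Mbeki 4, Cho 4, Rivera 2, Larsen 4 — all ≤ 4.

4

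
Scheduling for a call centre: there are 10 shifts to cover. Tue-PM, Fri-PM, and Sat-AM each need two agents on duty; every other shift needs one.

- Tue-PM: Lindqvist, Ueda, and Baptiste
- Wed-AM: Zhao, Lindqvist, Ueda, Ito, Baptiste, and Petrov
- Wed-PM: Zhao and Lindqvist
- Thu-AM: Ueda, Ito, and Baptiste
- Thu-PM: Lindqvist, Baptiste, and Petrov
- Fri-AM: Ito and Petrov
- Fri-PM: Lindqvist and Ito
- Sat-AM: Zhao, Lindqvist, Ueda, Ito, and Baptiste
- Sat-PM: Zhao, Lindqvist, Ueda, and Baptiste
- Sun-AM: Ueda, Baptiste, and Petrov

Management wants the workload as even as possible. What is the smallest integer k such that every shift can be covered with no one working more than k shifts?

3

With 6 agents and 13 worker-slots to fill, someone must work at least ⌈13/6⌉ = 3 shifts, so k ≥ 3.
k = 3 works: Tue-PM→Lindqvist+Ueda, Wed-AM→Zhao, Wed-PM→Zhao, Thu-AM→Ueda, Thu-PM→Lindqvist, Fri-AM→Ito, Fri-PM→Lindqvist+Ito, Sat-AM→Ito+Baptiste, Sat-PM→Zhao, Sun-AM→Ueda.
Loads: Zhao 3, Lindqvist 3, Ueda 3, Ito 3, Baptiste 1, Petrov 0 — all ≤ 3.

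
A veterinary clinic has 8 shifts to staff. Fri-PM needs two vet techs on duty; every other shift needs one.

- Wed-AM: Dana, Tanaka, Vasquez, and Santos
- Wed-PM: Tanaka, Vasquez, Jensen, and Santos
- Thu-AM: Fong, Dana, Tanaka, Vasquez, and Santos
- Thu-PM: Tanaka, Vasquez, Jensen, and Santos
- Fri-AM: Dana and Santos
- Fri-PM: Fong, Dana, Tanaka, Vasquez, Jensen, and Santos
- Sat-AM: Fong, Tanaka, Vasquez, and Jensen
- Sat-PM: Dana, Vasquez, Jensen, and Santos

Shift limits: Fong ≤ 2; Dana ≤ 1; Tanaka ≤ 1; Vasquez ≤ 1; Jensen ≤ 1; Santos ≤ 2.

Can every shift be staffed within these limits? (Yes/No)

No

Total capacity is 2+1+1+1+1+2 = 8 but 9 worker-slots are needed — infeasible.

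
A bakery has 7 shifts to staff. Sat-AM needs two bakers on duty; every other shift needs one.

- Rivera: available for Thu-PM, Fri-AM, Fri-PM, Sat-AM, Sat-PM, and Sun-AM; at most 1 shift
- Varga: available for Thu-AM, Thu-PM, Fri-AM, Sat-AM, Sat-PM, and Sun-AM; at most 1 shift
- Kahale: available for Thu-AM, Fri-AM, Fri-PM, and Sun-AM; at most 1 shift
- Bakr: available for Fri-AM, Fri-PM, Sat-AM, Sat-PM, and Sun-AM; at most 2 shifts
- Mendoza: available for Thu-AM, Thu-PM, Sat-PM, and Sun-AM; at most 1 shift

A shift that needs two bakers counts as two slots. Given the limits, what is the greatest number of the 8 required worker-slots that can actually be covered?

6

Total capacity across all bakers is 1+1+1+2+1 = 6, and 8 slots are needed, so at most 6 can be filled.
An assignment achieving 6: Thu-AM→Varga, Thu-PM→Rivera, Fri-AM→Bakr, Fri-PM→Kahale, Sat-AM→Bakr, Sat-PM→Mendoza.
Loads: Rivera 1/1, Varga 1/1, Kahale 1/1, Bakr 2/2, Mendoza 1/1.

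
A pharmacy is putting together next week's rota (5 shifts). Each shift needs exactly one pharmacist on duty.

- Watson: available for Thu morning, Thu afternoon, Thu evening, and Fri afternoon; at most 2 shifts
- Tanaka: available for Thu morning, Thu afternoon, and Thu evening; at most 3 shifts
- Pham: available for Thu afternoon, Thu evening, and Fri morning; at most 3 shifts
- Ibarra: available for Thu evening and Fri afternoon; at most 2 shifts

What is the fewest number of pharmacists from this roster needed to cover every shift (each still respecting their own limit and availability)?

5 slots to fill and no one can take more than 3, so at least ⌈5/3⌉ = 2 pharmacists are needed.
Watson and Pham alone can cover everything: Thu morning→Watson, Thu afternoon→Pham, Thu evening→Pham, Fri morning→Pham, Fri afternoon→Watson.

2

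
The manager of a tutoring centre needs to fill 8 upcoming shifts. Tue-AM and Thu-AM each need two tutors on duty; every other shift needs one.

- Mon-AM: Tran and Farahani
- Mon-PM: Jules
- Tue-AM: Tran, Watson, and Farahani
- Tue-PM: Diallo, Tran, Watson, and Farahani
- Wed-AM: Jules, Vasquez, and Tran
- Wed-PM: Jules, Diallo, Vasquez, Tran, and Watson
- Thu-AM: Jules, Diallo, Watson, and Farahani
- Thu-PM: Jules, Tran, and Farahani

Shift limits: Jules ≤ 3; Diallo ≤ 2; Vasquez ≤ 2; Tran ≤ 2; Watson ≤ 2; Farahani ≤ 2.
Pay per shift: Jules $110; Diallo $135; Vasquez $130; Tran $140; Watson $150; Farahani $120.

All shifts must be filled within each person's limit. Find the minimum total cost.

$1240

Mon-PM can only be covered by Jules, so that assignment is forced.
Picking the cheapest available tutor for each shift independently would cost $1170, but that ignores the shift limits.
An optimal schedule: Mon-AM→Farahani, Mon-PM→Jules, Tue-AM→Farahani+Tran, Tue-PM→Diallo, Wed-AM→Vasquez, Wed-PM→Vasquez, Thu-AM→Jules+Diallo, Thu-PM→Jules.
Total: 120 + 110 + 120 + 140 + 135 + 130 + 130 + 110 + 135 + 110 = $1240.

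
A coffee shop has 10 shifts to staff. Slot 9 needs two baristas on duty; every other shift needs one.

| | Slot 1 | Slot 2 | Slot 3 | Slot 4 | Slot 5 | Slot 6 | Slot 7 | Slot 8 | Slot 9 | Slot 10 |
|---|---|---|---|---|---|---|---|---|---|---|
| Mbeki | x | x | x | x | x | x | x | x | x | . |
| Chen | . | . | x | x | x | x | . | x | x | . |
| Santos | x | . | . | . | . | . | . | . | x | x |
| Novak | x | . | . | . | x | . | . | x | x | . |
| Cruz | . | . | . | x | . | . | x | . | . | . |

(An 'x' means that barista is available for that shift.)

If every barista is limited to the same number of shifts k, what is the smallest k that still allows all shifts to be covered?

With 5 baristas and 11 worker-slots to fill, someone must work at least ⌈11/5⌉ = 3 shifts, so k ≥ 3.
k = 3 works: Slot 1→Santos, Slot 2→Mbeki, Slot 3→Mbeki, Slot 4→Chen, Slot 5→Chen, Slot 6→Mbeki, Slot 7→Cruz, Slot 8→Chen, Slot 9→Santos+Novak, Slot 10→Santos.
Loads: Mbeki 3, Chen 3, Santos 3, Novak 1, Cruz 1 — all ≤ 3.

3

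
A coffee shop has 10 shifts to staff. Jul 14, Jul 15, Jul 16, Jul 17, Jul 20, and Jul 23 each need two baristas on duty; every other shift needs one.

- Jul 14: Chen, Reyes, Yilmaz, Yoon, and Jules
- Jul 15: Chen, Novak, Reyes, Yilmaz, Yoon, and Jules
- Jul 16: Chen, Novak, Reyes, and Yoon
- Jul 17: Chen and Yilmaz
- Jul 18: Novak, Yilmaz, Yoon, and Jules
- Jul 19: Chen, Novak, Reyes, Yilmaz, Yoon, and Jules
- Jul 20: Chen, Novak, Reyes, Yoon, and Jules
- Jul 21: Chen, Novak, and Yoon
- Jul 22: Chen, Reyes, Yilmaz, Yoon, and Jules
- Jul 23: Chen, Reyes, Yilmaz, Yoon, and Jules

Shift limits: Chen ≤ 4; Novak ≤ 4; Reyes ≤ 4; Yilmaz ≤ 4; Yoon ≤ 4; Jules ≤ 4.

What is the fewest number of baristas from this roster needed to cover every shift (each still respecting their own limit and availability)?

16 slots to fill and no one can take more than 4, so at least ⌈16/4⌉ = 4 baristas are needed.
Chen, Novak, Reyes, and Yilmaz alone can cover everything: Jul 14→Chen+Reyes, Jul 15→Novak+Yilmaz, Jul 16→Chen+Novak, Jul 17→Chen+Yilmaz, Jul 18→Novak, Jul 19→Yilmaz, Jul 20→Novak+Reyes, Jul 21→Chen, Jul 22→Reyes, Jul 23→Reyes+Yilmaz.

4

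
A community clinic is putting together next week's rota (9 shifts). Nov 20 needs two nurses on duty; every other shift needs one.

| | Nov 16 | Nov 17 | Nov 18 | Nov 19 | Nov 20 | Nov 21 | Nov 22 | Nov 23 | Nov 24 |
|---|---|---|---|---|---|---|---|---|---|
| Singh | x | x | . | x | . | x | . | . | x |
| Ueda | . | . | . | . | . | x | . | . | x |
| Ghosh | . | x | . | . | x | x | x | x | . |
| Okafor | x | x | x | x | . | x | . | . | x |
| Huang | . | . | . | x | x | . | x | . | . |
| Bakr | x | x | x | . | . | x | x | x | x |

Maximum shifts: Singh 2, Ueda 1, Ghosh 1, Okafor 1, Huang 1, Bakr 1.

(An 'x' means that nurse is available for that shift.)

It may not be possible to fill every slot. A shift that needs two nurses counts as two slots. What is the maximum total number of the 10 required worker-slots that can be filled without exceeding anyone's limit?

7

Total capacity across all nurses is 2+1+1+1+1+1 = 7, and 10 slots are needed, so at most 7 can be filled.
An assignment achieving 7: Nov 16→Singh, Nov 18→Okafor, Nov 19→Singh, Nov 20→Ghosh+Huang, Nov 23→Bakr, Nov 24→Ueda.
Loads: Singh 2/2, Ueda 1/1, Ghosh 1/1, Okafor 1/1, Huang 1/1, Bakr 1/1.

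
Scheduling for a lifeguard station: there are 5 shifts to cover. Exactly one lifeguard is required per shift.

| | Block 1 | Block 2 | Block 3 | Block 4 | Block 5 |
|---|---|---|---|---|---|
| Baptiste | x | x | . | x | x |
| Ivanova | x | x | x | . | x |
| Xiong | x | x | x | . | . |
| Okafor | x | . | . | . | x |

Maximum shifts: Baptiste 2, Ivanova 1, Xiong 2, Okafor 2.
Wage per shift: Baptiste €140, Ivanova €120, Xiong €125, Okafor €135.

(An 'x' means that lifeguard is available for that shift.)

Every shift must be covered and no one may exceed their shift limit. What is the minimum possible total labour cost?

€645

Block 4 can only be covered by Baptiste, so that assignment is forced.
Picking the cheapest available lifeguard for each shift independently would cost €620, but that ignores the shift limits.
An optimal schedule: Block 1→Xiong, Block 2→Xiong, Block 3→Ivanova, Block 4→Baptiste, Block 5→Okafor.
Total: 125 + 125 + 120 + 140 + 135 = €645.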